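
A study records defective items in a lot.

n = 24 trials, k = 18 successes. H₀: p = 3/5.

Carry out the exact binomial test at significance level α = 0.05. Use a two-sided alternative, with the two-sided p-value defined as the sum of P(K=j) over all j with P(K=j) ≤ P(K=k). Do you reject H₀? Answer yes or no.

Exact binomial: n=24, k=18, p₀=3/5=0.6000
P(X=j) = C(n,j)·p₀^j·(1−p₀)^(n−j); p = Σ P(X=j) over j with P(X=j) ≤ P(X=18)
p-value (two-sided) = 0.14945
At α=0.05: p ≥ α → fail to reject H₀

reject H₀: no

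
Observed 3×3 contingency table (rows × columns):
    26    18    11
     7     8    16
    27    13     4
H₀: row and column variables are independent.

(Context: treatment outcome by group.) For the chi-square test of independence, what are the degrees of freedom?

degrees of freedom = 4

df = (r−1)(c−1) = (3−1)·(3−1) = 4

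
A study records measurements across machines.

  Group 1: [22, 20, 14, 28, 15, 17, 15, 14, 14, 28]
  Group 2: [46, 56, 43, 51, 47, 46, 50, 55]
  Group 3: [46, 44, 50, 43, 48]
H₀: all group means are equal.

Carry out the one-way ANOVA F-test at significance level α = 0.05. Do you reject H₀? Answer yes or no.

reject H₀: yes

Group means [18.70, 49.25, 46.20], grand mean 35.304
SSB = Σnᵢ(x̄ᵢ−x̄)² = 4906.470; SSW = ΣΣ(x−x̄ᵢ)² = 462.400
MSB = 4906.470/2 = 2453.2348; MSW = 462.400/20 = 23.1200
F = MSB/MSW = 106.1088
df = (2, 20)
p-value (upper-tail) = 0.00000
At α=0.05: p < α → reject H₀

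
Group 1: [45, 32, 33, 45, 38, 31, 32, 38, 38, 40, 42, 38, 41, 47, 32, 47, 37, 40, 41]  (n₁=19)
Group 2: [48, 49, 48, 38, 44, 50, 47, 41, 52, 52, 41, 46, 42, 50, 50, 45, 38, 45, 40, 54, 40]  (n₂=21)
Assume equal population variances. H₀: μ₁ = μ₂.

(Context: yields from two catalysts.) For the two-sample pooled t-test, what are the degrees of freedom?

df = n₁ + n₂ − 2 = 19 + 21 − 2 = 38

degrees of freedom = 38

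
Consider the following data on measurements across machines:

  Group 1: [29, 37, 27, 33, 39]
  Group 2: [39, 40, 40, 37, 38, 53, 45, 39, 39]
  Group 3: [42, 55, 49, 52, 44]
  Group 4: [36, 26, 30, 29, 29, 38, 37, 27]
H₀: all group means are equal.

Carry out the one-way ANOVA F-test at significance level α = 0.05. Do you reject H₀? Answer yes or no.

reject H₀: yes

Group means [33.00, 41.11, 48.40, 31.50], grand mean 38.111
SSB = Σnᵢ(x̄ᵢ−x̄)² = 1090.578; SSW = ΣΣ(x−x̄ᵢ)² = 578.089
MSB = 1090.578/3 = 363.5259; MSW = 578.089/23 = 25.1343
F = MSB/MSW = 14.4633
df = (3, 23)
p-value (upper-tail) = 0.00002
At α=0.05: p < α → reject H₀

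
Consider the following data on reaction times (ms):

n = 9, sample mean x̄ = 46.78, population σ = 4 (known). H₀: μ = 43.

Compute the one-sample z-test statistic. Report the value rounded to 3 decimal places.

test statistic = 2.835

SE = σ/√n = 4/√9 = 1.3333
z = (x̄−μ₀)/SE = (46.78−43)/1.3333 = 2.8350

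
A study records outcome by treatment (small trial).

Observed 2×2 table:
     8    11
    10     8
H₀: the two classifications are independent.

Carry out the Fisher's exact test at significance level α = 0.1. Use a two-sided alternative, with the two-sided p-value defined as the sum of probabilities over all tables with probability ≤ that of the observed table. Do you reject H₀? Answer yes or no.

reject H₀: no

Margins: r₁=19, r₂=18, c₁=18, c₂=19, n=37
p_obs = C(19,8)·C(18,10)/C(37,18); sum pmf over tables with pmf ≤ p_obs
p-value (two-sided) = 0.51712
At α=0.1: p ≥ α → fail to reject H₀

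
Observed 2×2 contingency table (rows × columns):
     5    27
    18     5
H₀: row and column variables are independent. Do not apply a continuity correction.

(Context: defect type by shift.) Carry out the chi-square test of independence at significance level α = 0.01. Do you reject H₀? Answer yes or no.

Row totals [32, 23], col totals [23, 32], n=55
χ² = (5−13.38)²/13.38 + (27−18.62)²/18.62 + (18−9.62)²/9.62 + (5−13.38)²/13.38 = 21.5779
df = 1
p-value (upper-tail) = 0.00000
At α=0.01: p < α → reject H₀

reject H₀: yes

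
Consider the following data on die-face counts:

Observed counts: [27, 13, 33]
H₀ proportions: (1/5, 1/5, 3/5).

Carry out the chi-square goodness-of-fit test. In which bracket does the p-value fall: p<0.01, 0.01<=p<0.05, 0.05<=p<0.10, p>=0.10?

p-value bracket: p<0.01

n = 73; E_i = n·p_i = [14.60, 14.60, 43.80]
χ² = (27−14.60)²/14.60 + (13−14.60)²/14.60 + (33−43.80)²/43.80 = 13.3699
df = 2
p-value (upper-tail) = 0.00125
→ bracket: p<0.01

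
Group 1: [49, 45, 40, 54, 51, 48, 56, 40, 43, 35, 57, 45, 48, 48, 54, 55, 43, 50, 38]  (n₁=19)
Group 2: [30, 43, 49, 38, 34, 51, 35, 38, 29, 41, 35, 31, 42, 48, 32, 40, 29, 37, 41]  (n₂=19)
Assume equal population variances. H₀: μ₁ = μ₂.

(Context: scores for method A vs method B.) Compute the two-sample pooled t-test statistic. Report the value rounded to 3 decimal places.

test statistic = 4.372

x̄₁=47.316, s₁=6.395, n₁=19
x̄₂=38.053, s₂=6.662, n₂=19
s_p² = [18·6.395² + 18·6.662²]/36 = 42.6404
SE = √(s_p²·(1/19+1/19)) = 2.1186
t = (47.316−38.053)/2.1186 = 4.3723
df = 36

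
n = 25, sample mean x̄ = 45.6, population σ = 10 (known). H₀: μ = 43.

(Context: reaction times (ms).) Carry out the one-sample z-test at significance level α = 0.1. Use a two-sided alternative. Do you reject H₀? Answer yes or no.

reject H₀: no

SE = σ/√n = 10/√25 = 2.0000
z = (x̄−μ₀)/SE = (45.6−43)/2.0000 = 1.3000
p-value (two-sided) = 0.19360
At α=0.1: p ≥ α → fail to reject H₀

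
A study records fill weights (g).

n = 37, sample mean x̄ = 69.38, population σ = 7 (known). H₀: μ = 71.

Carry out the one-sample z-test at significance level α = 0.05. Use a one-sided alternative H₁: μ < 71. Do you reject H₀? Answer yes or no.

SE = σ/√n = 7/√37 = 1.1508
z = (x̄−μ₀)/SE = (69.38−71)/1.1508 = -1.4077
p-value (one-sided, H₁ less) = 0.07961
At α=0.05: p ≥ α → fail to reject H₀

reject H₀: no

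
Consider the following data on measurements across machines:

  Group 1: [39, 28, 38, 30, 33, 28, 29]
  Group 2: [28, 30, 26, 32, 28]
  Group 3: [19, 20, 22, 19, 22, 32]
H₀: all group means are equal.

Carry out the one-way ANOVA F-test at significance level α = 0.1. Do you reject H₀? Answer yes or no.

Group means [32.14, 28.80, 22.33], grand mean 27.944
SSB = Σnᵢ(x̄ᵢ−x̄)² = 315.954; SSW = ΣΣ(x−x̄ᵢ)² = 272.990
MSB = 315.954/2 = 157.9770; MSW = 272.990/15 = 18.1994
F = MSB/MSW = 8.6804
df = (2, 15)
p-value (upper-tail) = 0.00313
At α=0.1: p < α → reject H₀

reject H₀: yes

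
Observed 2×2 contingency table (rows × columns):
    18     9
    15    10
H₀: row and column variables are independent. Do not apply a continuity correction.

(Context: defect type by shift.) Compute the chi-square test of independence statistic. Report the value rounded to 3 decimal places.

test statistic = 0.249

Row totals [27, 25], col totals [33, 19], n=52
χ² = (18−17.13)²/17.13 + (9−9.87)²/9.87 + (15−15.87)²/15.87 + (10−9.13)²/9.13 = 0.2488
df = 1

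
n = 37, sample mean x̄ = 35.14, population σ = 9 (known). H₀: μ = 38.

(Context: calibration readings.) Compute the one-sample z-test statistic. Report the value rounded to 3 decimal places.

test statistic = -1.933

SE = σ/√n = 9/√37 = 1.4796
z = (x̄−μ₀)/SE = (35.14−38)/1.4796 = -1.9330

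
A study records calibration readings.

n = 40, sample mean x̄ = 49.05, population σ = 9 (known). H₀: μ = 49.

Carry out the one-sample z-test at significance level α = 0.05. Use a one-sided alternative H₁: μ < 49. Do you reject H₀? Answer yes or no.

SE = σ/√n = 9/√40 = 1.4230
z = (x̄−μ₀)/SE = (49.05−49)/1.4230 = 0.0351
p-value (one-sided, H₁ less) = 0.51401
At α=0.05: p ≥ α → fail to reject H₀

reject H₀: no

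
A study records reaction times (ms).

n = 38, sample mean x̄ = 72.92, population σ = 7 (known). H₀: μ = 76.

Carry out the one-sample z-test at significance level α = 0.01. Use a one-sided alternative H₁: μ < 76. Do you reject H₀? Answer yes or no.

reject H₀: yes

SE = σ/√n = 7/√38 = 1.1355
z = (x̄−μ₀)/SE = (72.92−76)/1.1355 = -2.7123
p-value (one-sided, H₁ less) = 0.00334
At α=0.01: p < α → reject H₀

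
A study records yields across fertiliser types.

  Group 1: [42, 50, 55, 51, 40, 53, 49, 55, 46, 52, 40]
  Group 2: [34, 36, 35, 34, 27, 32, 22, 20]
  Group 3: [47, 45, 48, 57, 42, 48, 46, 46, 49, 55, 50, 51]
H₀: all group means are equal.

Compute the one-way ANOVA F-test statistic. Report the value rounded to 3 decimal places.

Group means [48.45, 30.00, 48.67], grand mean 43.774
SSB = Σnᵢ(x̄ᵢ−x̄)² = 2046.025; SSW = ΣΣ(x−x̄ᵢ)² = 781.394
MSB = 2046.025/2 = 1023.0127; MSW = 781.394/28 = 27.9069
F = MSB/MSW = 36.6580
df = (2, 28)

test statistic = 36.658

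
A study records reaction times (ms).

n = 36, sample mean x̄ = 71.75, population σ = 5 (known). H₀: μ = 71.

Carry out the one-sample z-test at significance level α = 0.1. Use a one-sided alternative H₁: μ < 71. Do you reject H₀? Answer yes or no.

SE = σ/√n = 5/√36 = 0.8333
z = (x̄−μ₀)/SE = (71.75−71)/0.8333 = 0.9000
p-value (one-sided, H₁ less) = 0.81594
At α=0.1: p ≥ α → fail to reject H₀

reject H₀: no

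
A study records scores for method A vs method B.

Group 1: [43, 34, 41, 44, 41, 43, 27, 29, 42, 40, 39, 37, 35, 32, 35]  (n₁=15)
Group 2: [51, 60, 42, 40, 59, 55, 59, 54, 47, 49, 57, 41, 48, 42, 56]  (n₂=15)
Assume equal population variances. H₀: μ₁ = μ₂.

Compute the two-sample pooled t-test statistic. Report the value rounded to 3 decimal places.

x̄₁=37.467, s₁=5.303, n₁=15
x̄₂=50.667, s₂=7.098, n₂=15
s_p² = [14·5.303² + 14·7.098²]/28 = 39.2524
SE = √(s_p²·(1/15+1/15)) = 2.2877
t = (37.467−50.667)/2.2877 = -5.7699
df = 28

test statistic = -5.770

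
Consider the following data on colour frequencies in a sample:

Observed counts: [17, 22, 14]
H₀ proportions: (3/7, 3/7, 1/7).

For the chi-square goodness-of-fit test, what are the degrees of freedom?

degrees of freedom = 2

df = k − 1 = 3 − 1 = 2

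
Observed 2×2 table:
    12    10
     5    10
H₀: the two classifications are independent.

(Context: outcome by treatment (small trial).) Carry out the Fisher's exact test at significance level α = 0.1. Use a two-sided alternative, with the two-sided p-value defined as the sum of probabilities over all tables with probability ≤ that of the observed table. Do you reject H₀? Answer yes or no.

Margins: r₁=22, r₂=15, c₁=17, c₂=20, n=37
p_obs = C(22,12)·C(15,5)/C(37,17); sum pmf over tables with pmf ≤ p_obs
p-value (two-sided) = 0.31515
At α=0.1: p ≥ α → fail to reject H₀

reject H₀: no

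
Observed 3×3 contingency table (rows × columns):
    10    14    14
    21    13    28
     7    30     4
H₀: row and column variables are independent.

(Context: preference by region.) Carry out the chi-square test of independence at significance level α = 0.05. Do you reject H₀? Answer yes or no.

Row totals [38, 62, 41], col totals [38, 57, 46], n=141
χ² = (10−10.24)²/10.24 + (14−15.36)²/15.36 + (14−12.40)²/12.40 + (21−16.71)²/16.71 + (13−25.06)²/25.06 + (28−20.23)²/20.23 + (7−11.05)²/11.05 + (30−16.57)²/16.57 + (4−13.38)²/13.38 = 29.1603
df = 4
p-value (upper-tail) = 0.00001
At α=0.05: p < α → reject H₀

reject H₀: yes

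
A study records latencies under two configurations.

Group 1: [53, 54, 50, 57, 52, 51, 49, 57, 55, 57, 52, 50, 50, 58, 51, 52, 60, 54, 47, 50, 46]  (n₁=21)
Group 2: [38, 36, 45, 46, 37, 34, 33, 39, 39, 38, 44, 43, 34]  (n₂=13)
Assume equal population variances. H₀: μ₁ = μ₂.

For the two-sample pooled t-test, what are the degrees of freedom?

df = n₁ + n₂ − 2 = 21 + 13 − 2 = 32

degrees of freedom = 32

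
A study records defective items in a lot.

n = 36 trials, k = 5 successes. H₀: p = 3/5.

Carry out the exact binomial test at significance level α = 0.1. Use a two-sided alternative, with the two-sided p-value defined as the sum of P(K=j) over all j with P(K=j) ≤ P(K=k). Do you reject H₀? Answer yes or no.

Exact binomial: n=36, k=5, p₀=3/5=0.6000
P(X=j) = C(n,j)·p₀^j·(1−p₀)^(n−j); p = Σ P(X=j) over j with P(X=j) ≤ P(X=5)
p-value (two-sided) = 0.00000
At α=0.1: p < α → reject H₀

reject H₀: yes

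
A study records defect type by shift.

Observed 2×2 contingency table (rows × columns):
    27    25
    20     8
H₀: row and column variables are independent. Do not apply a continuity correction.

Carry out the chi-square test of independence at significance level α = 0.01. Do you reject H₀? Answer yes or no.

reject H₀: no

Row totals [52, 28], col totals [47, 33], n=80
χ² = (27−30.55)²/30.55 + (25−21.45)²/21.45 + (20−16.45)²/16.45 + (8−11.55)²/11.55 = 2.8573
df = 1
p-value (upper-tail) = 0.09096
At α=0.01: p ≥ α → fail to reject H₀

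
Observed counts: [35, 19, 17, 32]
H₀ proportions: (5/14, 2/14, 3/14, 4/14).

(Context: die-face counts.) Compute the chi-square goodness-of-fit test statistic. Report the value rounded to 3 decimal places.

n = 103; E_i = n·p_i = [36.79, 14.71, 22.07, 29.43]
χ² = (35−36.79)²/36.79 + (19−14.71)²/14.71 + (17−22.07)²/22.07 + (32−29.43)²/29.43 = 2.7249
df = 3

test statistic = 2.725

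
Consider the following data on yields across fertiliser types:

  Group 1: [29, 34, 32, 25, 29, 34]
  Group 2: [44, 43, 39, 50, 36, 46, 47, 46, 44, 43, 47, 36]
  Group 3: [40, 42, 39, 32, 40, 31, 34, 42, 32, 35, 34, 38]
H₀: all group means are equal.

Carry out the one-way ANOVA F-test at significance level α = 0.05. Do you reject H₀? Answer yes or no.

Group means [30.50, 43.42, 36.58], grand mean 38.100
SSB = Σnᵢ(x̄ᵢ−x̄)² = 713.367; SSW = ΣΣ(x−x̄ᵢ)² = 453.333
MSB = 713.367/2 = 356.6833; MSW = 453.333/27 = 16.7901
F = MSB/MSW = 21.2436
df = (2, 27)
p-value (upper-tail) = 0.00000
At α=0.05: p < α → reject H₀

reject H₀: yes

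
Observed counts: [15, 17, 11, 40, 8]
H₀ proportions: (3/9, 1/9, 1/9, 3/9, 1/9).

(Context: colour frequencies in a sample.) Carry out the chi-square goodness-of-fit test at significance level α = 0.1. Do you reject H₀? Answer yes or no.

n = 91; E_i = n·p_i = [30.33, 10.11, 10.11, 30.33, 10.11]
χ² = (15−30.33)²/30.33 + (17−10.11)²/10.11 + (11−10.11)²/10.11 + (40−30.33)²/30.33 + (8−10.11)²/10.11 = 16.0440
df = 4
p-value (upper-tail) = 0.00296
At α=0.1: p < α → reject H₀

reject H₀: yes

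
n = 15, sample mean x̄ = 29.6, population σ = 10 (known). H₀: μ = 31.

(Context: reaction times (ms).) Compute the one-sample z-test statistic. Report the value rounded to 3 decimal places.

SE = σ/√n = 10/√15 = 2.5820
z = (x̄−μ₀)/SE = (29.6−31)/2.5820 = -0.5422

test statistic = -0.542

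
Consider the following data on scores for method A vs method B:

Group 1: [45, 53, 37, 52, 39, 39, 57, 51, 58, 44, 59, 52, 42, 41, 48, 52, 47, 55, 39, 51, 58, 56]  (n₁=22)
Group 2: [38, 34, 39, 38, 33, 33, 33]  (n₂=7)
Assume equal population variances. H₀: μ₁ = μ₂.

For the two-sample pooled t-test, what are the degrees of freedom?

df = n₁ + n₂ − 2 = 22 + 7 − 2 = 27

degrees of freedom = 27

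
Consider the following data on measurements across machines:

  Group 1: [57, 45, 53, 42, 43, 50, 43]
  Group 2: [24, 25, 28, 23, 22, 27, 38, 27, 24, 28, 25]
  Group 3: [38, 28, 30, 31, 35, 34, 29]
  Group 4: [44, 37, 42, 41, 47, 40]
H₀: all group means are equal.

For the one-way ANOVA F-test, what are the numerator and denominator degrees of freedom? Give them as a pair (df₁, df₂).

degrees of freedom = [3, 27]

k = 4 groups, N = 31 total
df = (k−1, N−k) = (4−1, 31−4) = (3, 27)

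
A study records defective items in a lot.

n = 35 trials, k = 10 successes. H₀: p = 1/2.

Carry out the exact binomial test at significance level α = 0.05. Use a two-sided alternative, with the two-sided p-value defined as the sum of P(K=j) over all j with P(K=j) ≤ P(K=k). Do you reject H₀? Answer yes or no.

Exact binomial: n=35, k=10, p₀=1/2=0.5000
P(X=j) = C(n,j)·p₀^j·(1−p₀)^(n−j); p = Σ P(X=j) over j with P(X=j) ≤ P(X=10)
p-value (two-sided) = 0.01667
At α=0.05: p < α → reject H₀

reject H₀: yes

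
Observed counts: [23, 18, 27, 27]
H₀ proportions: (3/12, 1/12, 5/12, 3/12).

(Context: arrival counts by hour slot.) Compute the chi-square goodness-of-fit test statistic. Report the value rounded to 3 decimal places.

n = 95; E_i = n·p_i = [23.75, 7.92, 39.58, 23.75]
χ² = (23−23.75)²/23.75 + (18−7.92)²/7.92 + (27−39.58)²/39.58 + (27−23.75)²/23.75 = 17.3116
df = 3

test statistic = 17.312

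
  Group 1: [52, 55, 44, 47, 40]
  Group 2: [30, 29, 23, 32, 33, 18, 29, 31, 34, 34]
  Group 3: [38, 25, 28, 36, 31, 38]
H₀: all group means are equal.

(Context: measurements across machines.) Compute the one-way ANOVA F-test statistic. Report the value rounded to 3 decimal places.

test statistic = 19.403

Group means [47.60, 29.30, 32.67], grand mean 34.619
SSB = Σnᵢ(x̄ᵢ−x̄)² = 1148.319; SSW = ΣΣ(x−x̄ᵢ)² = 532.633
MSB = 1148.319/2 = 574.1595; MSW = 532.633/18 = 29.5907
F = MSB/MSW = 19.4034
df = (2, 18)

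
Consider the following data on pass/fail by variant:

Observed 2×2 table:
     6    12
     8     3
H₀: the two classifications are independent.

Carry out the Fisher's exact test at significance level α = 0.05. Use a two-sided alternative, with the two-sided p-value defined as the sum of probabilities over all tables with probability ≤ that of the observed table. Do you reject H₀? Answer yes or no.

reject H₀: no

Margins: r₁=18, r₂=11, c₁=14, c₂=15, n=29
p_obs = C(18,6)·C(11,8)/C(29,14); sum pmf over tables with pmf ≤ p_obs
p-value (two-sided) = 0.06043
At α=0.05: p ≥ α → fail to reject H₀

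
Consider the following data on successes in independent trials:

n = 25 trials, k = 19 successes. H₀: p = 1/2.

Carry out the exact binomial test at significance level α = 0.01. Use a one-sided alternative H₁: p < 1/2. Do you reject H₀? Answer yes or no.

Exact binomial: n=25, k=19, p₀=1/2=0.5000
P(X≤19) from Σ C(n,i)·p₀^i·(1−p₀)^(n−i)
p-value (one-sided, H₁ less) = 0.99796
At α=0.01: p ≥ α → fail to reject H₀

reject H₀: no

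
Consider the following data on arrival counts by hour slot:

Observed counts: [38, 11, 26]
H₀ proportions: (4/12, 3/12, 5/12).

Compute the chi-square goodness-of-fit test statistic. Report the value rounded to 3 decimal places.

test statistic = 10.845

n = 75; E_i = n·p_i = [25.00, 18.75, 31.25]
χ² = (38−25.00)²/25.00 + (11−18.75)²/18.75 + (26−31.25)²/31.25 = 10.8453
df = 2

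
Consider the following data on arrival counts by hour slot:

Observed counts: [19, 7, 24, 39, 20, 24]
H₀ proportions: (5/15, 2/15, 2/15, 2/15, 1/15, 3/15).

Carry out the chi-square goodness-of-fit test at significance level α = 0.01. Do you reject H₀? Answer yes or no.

n = 133; E_i = n·p_i = [44.33, 17.73, 17.73, 17.73, 8.87, 26.60]
χ² = (19−44.33)²/44.33 + (7−17.73)²/17.73 + (24−17.73)²/17.73 + (39−17.73)²/17.73 + (20−8.87)²/8.87 + (24−26.60)²/26.60 = 62.9248
df = 5
p-value (upper-tail) = 0.00000
At α=0.01: p < α → reject H₀

reject H₀: yes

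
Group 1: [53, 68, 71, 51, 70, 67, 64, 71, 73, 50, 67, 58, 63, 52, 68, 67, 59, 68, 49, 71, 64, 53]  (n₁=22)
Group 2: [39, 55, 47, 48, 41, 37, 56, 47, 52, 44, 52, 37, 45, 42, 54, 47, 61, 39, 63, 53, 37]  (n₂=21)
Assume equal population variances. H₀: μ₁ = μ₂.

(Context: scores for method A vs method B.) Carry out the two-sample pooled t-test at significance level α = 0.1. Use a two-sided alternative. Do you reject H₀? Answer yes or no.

reject H₀: yes

x̄₁=62.591, s₁=7.968, n₁=22
x̄₂=47.429, s₂=7.846, n₂=21
s_p² = [21·7.968² + 20·7.846²]/41 = 62.5478
SE = √(s_p²·(1/22+1/21)) = 2.4128
t = (62.591−47.429)/2.4128 = 6.2842
df = 41
p-value (two-sided) = 0.00000
At α=0.1: p < α → reject H₀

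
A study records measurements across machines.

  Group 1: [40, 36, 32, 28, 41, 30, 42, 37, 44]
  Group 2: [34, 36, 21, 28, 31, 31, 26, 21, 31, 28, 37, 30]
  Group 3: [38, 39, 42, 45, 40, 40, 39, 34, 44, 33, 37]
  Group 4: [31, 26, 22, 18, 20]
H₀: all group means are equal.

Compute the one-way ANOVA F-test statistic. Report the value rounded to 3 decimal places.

Group means [36.67, 29.50, 39.18, 23.40], grand mean 33.297
SSB = Σnᵢ(x̄ᵢ−x̄)² = 1145.893; SSW = ΣΣ(x−x̄ᵢ)² = 785.836
MSB = 1145.893/3 = 381.9645; MSW = 785.836/33 = 23.8132
F = MSB/MSW = 16.0400
df = (3, 33)

test statistic = 16.040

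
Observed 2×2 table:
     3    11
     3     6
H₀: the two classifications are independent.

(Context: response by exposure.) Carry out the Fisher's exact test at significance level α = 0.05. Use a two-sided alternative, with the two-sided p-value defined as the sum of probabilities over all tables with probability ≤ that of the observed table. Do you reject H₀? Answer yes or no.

Margins: r₁=14, r₂=9, c₁=6, c₂=17, n=23
p_obs = C(14,3)·C(9,3)/C(23,6); sum pmf over tables with pmf ≤ p_obs
p-value (two-sided) = 0.64302
At α=0.05: p ≥ α → fail to reject H₀

reject H₀: no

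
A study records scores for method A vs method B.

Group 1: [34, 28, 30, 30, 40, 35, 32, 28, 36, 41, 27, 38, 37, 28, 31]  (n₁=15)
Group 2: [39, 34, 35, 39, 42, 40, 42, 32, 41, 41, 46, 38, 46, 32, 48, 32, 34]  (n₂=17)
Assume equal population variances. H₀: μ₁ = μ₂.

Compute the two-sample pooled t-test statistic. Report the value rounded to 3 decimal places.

x̄₁=33.000, s₁=4.645, n₁=15
x̄₂=38.882, s₂=5.122, n₂=17
s_p² = [14·4.645² + 16·5.122²]/30 = 24.0588
SE = √(s_p²·(1/15+1/17)) = 1.7376
t = (33.000−38.882)/1.7376 = -3.3854
df = 30

test statistic = -3.385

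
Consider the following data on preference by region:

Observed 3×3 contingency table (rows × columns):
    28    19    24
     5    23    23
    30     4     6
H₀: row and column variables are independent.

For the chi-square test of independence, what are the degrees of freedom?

df = (r−1)(c−1) = (3−1)·(3−1) = 4

degrees of freedom = 4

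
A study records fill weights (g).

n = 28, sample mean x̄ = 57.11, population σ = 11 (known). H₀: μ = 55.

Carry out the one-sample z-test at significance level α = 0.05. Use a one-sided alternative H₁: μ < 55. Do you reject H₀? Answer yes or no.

reject H₀: no

SE = σ/√n = 11/√28 = 2.0788
z = (x̄−μ₀)/SE = (57.11−55)/2.0788 = 1.0150
p-value (one-sided, H₁ less) = 0.84495
At α=0.05: p ≥ α → fail to reject H₀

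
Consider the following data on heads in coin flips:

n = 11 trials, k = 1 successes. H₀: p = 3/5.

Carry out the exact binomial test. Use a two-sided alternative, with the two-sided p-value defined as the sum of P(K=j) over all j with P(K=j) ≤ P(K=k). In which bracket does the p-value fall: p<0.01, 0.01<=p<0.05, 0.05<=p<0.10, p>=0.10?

Exact binomial: n=11, k=1, p₀=3/5=0.6000
P(X=j) = C(n,j)·p₀^j·(1−p₀)^(n−j); p = Σ P(X=j) over j with P(X=j) ≤ P(X=1)
p-value (two-sided) = 0.00073
→ bracket: p<0.01

p-value bracket: p<0.01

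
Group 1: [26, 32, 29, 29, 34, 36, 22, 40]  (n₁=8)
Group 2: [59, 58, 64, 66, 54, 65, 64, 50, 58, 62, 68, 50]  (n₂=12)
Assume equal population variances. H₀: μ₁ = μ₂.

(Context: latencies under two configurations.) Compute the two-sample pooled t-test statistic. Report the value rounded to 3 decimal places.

test statistic = -10.630

x̄₁=31.000, s₁=5.732, n₁=8
x̄₂=59.833, s₂=6.073, n₂=12
s_p² = [7·5.732² + 11·6.073²]/18 = 35.3148
SE = √(s_p²·(1/8+1/12)) = 2.7124
t = (31.000−59.833)/2.7124 = -10.6301
df = 18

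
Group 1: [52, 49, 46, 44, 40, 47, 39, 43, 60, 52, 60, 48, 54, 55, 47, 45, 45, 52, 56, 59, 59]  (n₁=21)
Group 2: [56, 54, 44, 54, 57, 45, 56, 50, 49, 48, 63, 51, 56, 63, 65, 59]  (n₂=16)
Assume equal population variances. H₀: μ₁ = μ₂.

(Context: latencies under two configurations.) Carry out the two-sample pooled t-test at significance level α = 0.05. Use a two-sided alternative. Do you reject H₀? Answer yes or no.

x̄₁=50.095, s₁=6.503, n₁=21
x̄₂=54.375, s₂=6.292, n₂=16
s_p² = [20·6.503² + 15·6.292²]/35 = 41.1303
SE = √(s_p²·(1/21+1/16)) = 2.1282
t = (50.095−54.375)/2.1282 = -2.0110
df = 35
p-value (two-sided) = 0.05208
At α=0.05: p ≥ α → fail to reject H₀

reject H₀: no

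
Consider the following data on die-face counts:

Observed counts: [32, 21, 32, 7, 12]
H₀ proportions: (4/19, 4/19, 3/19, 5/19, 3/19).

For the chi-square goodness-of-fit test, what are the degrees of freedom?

degrees of freedom = 4

df = k − 1 = 5 − 1 = 4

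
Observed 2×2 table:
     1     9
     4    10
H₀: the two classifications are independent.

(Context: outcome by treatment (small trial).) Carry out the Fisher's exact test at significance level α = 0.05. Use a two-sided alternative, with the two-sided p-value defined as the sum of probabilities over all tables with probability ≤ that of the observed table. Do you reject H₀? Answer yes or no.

reject H₀: no

Margins: r₁=10, r₂=14, c₁=5, c₂=19, n=24
p_obs = C(10,1)·C(14,4)/C(24,5); sum pmf over tables with pmf ≤ p_obs
p-value (two-sided) = 0.35771
At α=0.05: p ≥ α → fail to reject H₀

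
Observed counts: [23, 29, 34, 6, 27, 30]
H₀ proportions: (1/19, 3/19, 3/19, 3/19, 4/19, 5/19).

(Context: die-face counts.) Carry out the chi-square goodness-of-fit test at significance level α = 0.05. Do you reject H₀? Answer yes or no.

n = 149; E_i = n·p_i = [7.84, 23.53, 23.53, 23.53, 31.37, 39.21]
χ² = (23−7.84)²/7.84 + (29−23.53)²/23.53 + (34−23.53)²/23.53 + (6−23.53)²/23.53 + (27−31.37)²/31.37 + (30−39.21)²/39.21 = 51.0632
df = 5
p-value (upper-tail) = 0.00000
At α=0.05: p < α → reject H₀

reject H₀: yes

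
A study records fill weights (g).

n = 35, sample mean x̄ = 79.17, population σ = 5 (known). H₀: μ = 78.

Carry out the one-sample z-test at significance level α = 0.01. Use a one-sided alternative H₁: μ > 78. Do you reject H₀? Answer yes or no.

reject H₀: no

SE = σ/√n = 5/√35 = 0.8452
z = (x̄−μ₀)/SE = (79.17−78)/0.8452 = 1.3844
p-value (one-sided, H₁ greater) = 0.08312
At α=0.01: p ≥ α → fail to reject H₀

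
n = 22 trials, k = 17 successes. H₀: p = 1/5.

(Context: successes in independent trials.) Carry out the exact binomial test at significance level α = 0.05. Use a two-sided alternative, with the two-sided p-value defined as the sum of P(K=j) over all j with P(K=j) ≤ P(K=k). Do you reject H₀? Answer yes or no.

Exact binomial: n=22, k=17, p₀=1/5=0.2000
P(X=j) = C(n,j)·p₀^j·(1−p₀)^(n−j); p = Σ P(X=j) over j with P(X=j) ≤ P(X=17)
p-value (two-sided) = 0.00000
At α=0.05: p < α → reject H₀

reject H₀: yes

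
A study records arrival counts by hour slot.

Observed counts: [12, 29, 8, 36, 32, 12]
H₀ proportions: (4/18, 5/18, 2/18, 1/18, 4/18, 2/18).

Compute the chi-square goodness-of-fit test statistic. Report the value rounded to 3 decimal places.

test statistic = 130.563

n = 129; E_i = n·p_i = [28.67, 35.83, 14.33, 7.17, 28.67, 14.33]
χ² = (12−28.67)²/28.67 + (29−35.83)²/35.83 + (8−14.33)²/14.33 + (36−7.17)²/7.17 + (32−28.67)²/28.67 + (12−14.33)²/14.33 = 130.5628
df = 5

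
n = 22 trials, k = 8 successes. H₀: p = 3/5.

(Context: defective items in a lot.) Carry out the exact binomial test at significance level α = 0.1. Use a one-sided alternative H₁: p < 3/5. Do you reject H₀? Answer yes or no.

Exact binomial: n=22, k=8, p₀=3/5=0.6000
P(X≤8) from Σ C(n,i)·p₀^i·(1−p₀)^(n−i)
p-value (one-sided, H₁ less) = 0.02147
At α=0.1: p < α → reject H₀

reject H₀: yes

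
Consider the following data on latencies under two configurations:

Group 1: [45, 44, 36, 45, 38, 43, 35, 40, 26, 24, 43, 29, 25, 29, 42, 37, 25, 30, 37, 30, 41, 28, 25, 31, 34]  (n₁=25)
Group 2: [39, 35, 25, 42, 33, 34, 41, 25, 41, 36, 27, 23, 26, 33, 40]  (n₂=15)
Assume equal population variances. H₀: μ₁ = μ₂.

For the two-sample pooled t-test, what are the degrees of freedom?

df = n₁ + n₂ − 2 = 25 + 15 − 2 = 38

degrees of freedom = 38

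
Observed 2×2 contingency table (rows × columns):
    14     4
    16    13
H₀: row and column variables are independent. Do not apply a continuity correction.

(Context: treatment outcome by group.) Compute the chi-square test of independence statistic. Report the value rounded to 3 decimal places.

test statistic = 2.458

Row totals [18, 29], col totals [30, 17], n=47
χ² = (14−11.49)²/11.49 + (4−6.51)²/6.51 + (16−18.51)²/18.51 + (13−10.49)²/10.49 = 2.4582
df = 1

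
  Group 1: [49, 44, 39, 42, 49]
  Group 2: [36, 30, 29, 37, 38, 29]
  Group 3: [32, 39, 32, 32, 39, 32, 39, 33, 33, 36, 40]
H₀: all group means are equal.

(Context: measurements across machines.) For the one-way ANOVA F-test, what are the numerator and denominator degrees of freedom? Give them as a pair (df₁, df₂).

k = 3 groups, N = 22 total
df = (k−1, N−k) = (3−1, 22−3) = (2, 19)

degrees of freedom = [2, 19]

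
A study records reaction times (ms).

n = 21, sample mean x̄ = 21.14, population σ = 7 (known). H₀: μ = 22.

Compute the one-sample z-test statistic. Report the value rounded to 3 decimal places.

test statistic = -0.563

SE = σ/√n = 7/√21 = 1.5275
z = (x̄−μ₀)/SE = (21.14−22)/1.5275 = -0.5630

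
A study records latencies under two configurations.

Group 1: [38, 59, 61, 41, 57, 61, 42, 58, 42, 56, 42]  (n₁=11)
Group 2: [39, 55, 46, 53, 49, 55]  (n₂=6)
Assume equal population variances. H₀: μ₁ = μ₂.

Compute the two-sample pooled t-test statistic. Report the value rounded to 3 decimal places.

test statistic = 0.264

x̄₁=50.636, s₁=9.405, n₁=11
x̄₂=49.500, s₂=6.253, n₂=6
s_p² = [10·9.405² + 5·6.253²]/15 = 72.0030
SE = √(s_p²·(1/11+1/6)) = 4.3065
t = (50.636−49.500)/4.3065 = 0.2639
df = 15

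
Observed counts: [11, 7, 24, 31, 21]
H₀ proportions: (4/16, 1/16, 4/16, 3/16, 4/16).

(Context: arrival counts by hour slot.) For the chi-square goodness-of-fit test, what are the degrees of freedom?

df = k − 1 = 5 − 1 = 4

degrees of freedom = 4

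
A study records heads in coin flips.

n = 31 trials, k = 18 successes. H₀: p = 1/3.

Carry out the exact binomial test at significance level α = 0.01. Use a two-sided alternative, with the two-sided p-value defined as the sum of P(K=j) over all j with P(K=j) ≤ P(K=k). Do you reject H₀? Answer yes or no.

reject H₀: yes

Exact binomial: n=31, k=18, p₀=1/3=0.3333
P(X=j) = C(n,j)·p₀^j·(1−p₀)^(n−j); p = Σ P(X=j) over j with P(X=j) ≤ P(X=18)
p-value (two-sided) = 0.00646
At α=0.01: p < α → reject H₀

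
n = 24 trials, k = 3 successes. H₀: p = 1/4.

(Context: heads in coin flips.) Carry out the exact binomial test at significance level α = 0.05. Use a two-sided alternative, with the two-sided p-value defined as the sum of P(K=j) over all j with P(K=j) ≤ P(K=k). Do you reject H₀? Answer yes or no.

reject H₀: no

Exact binomial: n=24, k=3, p₀=1/4=0.2500
P(X=j) = C(n,j)·p₀^j·(1−p₀)^(n−j); p = Σ P(X=j) over j with P(X=j) ≤ P(X=3)
p-value (two-sided) = 0.23634
At α=0.05: p ≥ α → fail to reject H₀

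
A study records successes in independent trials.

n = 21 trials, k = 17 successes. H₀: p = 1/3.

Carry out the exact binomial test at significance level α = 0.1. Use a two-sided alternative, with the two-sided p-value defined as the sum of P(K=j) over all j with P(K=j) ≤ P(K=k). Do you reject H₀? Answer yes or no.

reject H₀: yes

Exact binomial: n=21, k=17, p₀=1/3=0.3333
P(X=j) = C(n,j)·p₀^j·(1−p₀)^(n−j); p = Σ P(X=j) over j with P(X=j) ≤ P(X=17)
p-value (two-sided) = 0.00001
At α=0.1: p < α → reject H₀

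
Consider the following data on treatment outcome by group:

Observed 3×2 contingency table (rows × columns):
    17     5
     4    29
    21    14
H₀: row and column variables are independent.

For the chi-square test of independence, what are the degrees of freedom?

degrees of freedom = 2

df = (r−1)(c−1) = (3−1)·(2−1) = 2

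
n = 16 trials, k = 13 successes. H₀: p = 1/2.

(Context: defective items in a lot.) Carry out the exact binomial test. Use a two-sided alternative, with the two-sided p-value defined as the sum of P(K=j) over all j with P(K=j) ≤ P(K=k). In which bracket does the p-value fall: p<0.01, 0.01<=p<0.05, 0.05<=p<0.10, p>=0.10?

p-value bracket: 0.01<=p<0.05

Exact binomial: n=16, k=13, p₀=1/2=0.5000
P(X=j) = C(n,j)·p₀^j·(1−p₀)^(n−j); p = Σ P(X=j) over j with P(X=j) ≤ P(X=13)
p-value (two-sided) = 0.02127
→ bracket: 0.01<=p<0.05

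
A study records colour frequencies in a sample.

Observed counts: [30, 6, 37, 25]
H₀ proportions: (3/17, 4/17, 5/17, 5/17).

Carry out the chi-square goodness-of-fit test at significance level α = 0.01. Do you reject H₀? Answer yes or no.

n = 98; E_i = n·p_i = [17.29, 23.06, 28.82, 28.82]
χ² = (30−17.29)²/17.29 + (6−23.06)²/23.06 + (37−28.82)²/28.82 + (25−28.82)²/28.82 = 24.7816
df = 3
p-value (upper-tail) = 0.00002
At α=0.01: p < α → reject H₀

reject H₀: yes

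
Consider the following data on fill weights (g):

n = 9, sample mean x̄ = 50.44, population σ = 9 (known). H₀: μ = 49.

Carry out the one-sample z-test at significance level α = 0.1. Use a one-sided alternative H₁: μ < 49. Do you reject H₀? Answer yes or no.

reject H₀: no

SE = σ/√n = 9/√9 = 3.0000
z = (x̄−μ₀)/SE = (50.44−49)/3.0000 = 0.4800
p-value (one-sided, H₁ less) = 0.68439
At α=0.1: p ≥ α → fail to reject H₀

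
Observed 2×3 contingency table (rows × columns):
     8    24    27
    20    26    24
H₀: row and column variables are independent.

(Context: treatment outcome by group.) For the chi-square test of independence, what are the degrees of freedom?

df = (r−1)(c−1) = (2−1)·(3−1) = 2

degrees of freedom = 2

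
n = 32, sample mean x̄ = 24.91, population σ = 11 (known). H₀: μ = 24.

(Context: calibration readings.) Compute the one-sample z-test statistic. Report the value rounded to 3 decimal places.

SE = σ/√n = 11/√32 = 1.9445
z = (x̄−μ₀)/SE = (24.91−24)/1.9445 = 0.4680

test statistic = 0.468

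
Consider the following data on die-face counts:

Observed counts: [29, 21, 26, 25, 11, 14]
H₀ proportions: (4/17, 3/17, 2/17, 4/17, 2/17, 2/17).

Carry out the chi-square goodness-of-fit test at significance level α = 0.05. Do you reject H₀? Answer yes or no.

n = 126; E_i = n·p_i = [29.65, 22.24, 14.82, 29.65, 14.82, 14.82]
χ² = (29−29.65)²/29.65 + (21−22.24)²/22.24 + (26−14.82)²/14.82 + (25−29.65)²/29.65 + (11−14.82)²/14.82 + (14−14.82)²/14.82 = 10.2698
df = 5
p-value (upper-tail) = 0.06794
At α=0.05: p ≥ α → fail to reject H₀

reject H₀: no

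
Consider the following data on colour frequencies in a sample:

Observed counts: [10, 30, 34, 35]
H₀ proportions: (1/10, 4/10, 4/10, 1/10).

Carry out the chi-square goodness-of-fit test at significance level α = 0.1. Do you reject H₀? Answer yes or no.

n = 109; E_i = n·p_i = [10.90, 43.60, 43.60, 10.90]
χ² = (10−10.90)²/10.90 + (30−43.60)²/43.60 + (34−43.60)²/43.60 + (35−10.90)²/10.90 = 59.7156
df = 3
p-value (upper-tail) = 0.00000
At α=0.1: p < α → reject H₀

reject H₀: yes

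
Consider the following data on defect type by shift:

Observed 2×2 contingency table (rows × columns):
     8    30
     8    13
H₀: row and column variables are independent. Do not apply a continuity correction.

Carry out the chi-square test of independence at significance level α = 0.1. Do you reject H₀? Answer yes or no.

reject H₀: no

Row totals [38, 21], col totals [16, 43], n=59
χ² = (8−10.31)²/10.31 + (30−27.69)²/27.69 + (8−5.69)²/5.69 + (13−15.31)²/15.31 = 1.9876
df = 1
p-value (upper-tail) = 0.15859
At α=0.1: p ≥ α → fail to reject H₀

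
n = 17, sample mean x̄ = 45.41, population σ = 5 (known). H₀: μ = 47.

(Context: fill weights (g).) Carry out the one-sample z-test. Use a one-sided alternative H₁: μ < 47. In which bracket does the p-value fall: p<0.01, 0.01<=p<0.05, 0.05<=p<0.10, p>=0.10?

SE = σ/√n = 5/√17 = 1.2127
z = (x̄−μ₀)/SE = (45.41−47)/1.2127 = -1.3111
p-value (one-sided, H₁ less) = 0.09490
→ bracket: 0.05<=p<0.10

p-value bracket: 0.05<=p<0.10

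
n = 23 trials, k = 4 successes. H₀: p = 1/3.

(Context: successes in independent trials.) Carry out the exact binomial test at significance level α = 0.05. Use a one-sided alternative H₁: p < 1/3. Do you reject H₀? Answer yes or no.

reject H₀: no

Exact binomial: n=23, k=4, p₀=1/3=0.3333
P(X≤4) from Σ C(n,i)·p₀^i·(1−p₀)^(n−i)
p-value (one-sided, H₁ less) = 0.07579
At α=0.05: p ≥ α → fail to reject H₀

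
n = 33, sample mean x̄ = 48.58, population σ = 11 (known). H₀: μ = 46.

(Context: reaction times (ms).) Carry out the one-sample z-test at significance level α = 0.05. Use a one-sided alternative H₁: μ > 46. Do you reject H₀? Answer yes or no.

SE = σ/√n = 11/√33 = 1.9149
z = (x̄−μ₀)/SE = (48.58−46)/1.9149 = 1.3474
p-value (one-sided, H₁ greater) = 0.08893
At α=0.05: p ≥ α → fail to reject H₀

reject H₀: no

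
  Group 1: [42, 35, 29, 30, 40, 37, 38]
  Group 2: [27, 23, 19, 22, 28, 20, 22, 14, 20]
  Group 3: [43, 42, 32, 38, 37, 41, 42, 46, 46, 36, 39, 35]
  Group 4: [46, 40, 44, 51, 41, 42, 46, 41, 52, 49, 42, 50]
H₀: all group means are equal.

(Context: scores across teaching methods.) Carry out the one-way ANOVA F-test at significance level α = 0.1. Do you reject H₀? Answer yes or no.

Group means [35.86, 21.67, 39.75, 45.33], grand mean 36.675
SSB = Σnᵢ(x̄ᵢ−x̄)² = 3045.001; SSW = ΣΣ(x−x̄ᵢ)² = 695.774
MSB = 3045.001/3 = 1015.0004; MSW = 695.774/36 = 19.3271
F = MSB/MSW = 52.5171
df = (3, 36)
p-value (upper-tail) = 0.00000
At α=0.1: p < α → reject H₀

reject H₀: yes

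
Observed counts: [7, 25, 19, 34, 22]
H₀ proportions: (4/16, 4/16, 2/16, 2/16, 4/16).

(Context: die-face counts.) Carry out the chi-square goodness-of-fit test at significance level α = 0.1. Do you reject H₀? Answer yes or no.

reject H₀: yes

n = 107; E_i = n·p_i = [26.75, 26.75, 13.38, 13.38, 26.75]
χ² = (7−26.75)²/26.75 + (25−26.75)²/26.75 + (19−13.38)²/13.38 + (34−13.38)²/13.38 + (22−26.75)²/26.75 = 49.7103
df = 4
p-value (upper-tail) = 0.00000
At α=0.1: p < α → reject H₀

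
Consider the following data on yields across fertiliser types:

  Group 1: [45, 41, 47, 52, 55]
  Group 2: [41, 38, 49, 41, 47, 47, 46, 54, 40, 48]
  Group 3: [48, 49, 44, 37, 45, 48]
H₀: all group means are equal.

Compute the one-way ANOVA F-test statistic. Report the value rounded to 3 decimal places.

Group means [48.00, 45.10, 45.17], grand mean 45.810
SSB = Σnᵢ(x̄ᵢ−x̄)² = 31.505; SSW = ΣΣ(x−x̄ᵢ)² = 443.733
MSB = 31.505/2 = 15.7524; MSW = 443.733/18 = 24.6519
F = MSB/MSW = 0.6390
df = (2, 18)

test statistic = 0.639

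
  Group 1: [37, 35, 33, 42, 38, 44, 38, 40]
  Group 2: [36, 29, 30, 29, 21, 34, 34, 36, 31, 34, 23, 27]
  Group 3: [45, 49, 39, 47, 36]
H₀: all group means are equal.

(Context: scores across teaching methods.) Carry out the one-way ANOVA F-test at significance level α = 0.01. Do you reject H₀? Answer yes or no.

reject H₀: yes

Group means [38.38, 30.33, 43.20], grand mean 35.480
SSB = Σnᵢ(x̄ᵢ−x̄)² = 682.898; SSW = ΣΣ(x−x̄ᵢ)² = 471.342
MSB = 682.898/2 = 341.4492; MSW = 471.342/22 = 21.4246
F = MSB/MSW = 15.9372
df = (2, 22)
p-value (upper-tail) = 0.00005
At α=0.01: p < α → reject H₀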